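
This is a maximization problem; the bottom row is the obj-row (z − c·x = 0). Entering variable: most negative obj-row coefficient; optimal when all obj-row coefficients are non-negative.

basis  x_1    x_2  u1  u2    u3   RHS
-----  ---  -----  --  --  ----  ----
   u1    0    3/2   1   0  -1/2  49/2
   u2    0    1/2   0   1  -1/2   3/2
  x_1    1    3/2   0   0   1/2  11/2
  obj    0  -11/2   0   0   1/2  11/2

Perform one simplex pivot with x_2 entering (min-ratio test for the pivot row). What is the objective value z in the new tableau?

22

Ratio test on column x_2 — row 1: (49/2)/(3/2) = 49/3; row 2: (3/2)/(1/2) = 3; row 3: (11/2)/(3/2) = 11/3. Minimum is 3 at row 2 (u2 leaves); pivot element 1/2.
Pivot on row 2; the obj-row RHS becomes 11/2 − (-11/2)·3 = 22.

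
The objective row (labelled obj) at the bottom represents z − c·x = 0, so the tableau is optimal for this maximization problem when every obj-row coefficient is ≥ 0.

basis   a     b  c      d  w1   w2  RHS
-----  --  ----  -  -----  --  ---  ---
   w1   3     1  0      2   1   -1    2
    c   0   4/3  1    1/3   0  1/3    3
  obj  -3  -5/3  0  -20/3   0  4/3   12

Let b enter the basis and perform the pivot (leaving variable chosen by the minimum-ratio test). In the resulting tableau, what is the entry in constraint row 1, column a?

3

Ratio test on column b — row 1: 2/1 = 2; row 2: 3/(4/3) = 9/4. Minimum is 2 at row 1 (w1 leaves); pivot element 1.
Divide row 1 by 1; eliminate column b from the other rows.
In the new row 1, the a entry is the old entry divided by the pivot: 3/1 = 3.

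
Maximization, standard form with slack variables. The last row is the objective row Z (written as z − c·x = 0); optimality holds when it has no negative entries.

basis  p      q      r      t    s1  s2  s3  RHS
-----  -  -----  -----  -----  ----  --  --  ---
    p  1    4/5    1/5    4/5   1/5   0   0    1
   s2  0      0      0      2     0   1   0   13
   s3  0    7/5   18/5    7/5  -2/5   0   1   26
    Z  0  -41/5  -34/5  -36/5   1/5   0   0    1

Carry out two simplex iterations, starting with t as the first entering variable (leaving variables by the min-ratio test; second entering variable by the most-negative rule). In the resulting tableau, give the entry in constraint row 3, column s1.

-4

Ratio test on column t — row 1: 1/(4/5) = 5/4; row 2: 13/2 = 13/2; row 3: 26/(7/5) = 130/7. Minimum is 5/4 at row 1 (p leaves); pivot element 4/5.
Divide row 1 by 4/5; eliminate column t from the other rows.
Second iteration: most negative Z-row entry is -5 in column r, so r enters.
Ratio test on column r — row 1: (5/4)/(1/4) = 5; row 2: entry -1/2 ≤ 0; row 3: (97/4)/(13/4) = 97/13. Minimum is 5 at row 1 (t leaves); pivot element 1/4.
Divide row 1 by 1/4; eliminate column r from the other rows.
After both pivots, the entry at constraint row 3, column s1 is -4.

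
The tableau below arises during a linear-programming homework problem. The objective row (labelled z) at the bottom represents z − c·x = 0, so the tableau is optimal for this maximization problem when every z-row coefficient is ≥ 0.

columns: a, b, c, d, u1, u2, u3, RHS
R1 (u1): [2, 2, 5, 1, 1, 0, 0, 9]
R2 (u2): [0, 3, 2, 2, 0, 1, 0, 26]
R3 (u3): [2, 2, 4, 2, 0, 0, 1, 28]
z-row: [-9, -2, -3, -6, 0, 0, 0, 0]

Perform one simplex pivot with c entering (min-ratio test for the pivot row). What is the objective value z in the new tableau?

Ratio test on column c — row 1: 9/5 = 9/5; row 2: 26/2 = 13; row 3: 28/4 = 7. Minimum is 9/5 at row 1 (u1 leaves); pivot element 5.
Pivot on row 1; the z-row RHS becomes 0 − (-3)·(9/5) = 27/5.

27/5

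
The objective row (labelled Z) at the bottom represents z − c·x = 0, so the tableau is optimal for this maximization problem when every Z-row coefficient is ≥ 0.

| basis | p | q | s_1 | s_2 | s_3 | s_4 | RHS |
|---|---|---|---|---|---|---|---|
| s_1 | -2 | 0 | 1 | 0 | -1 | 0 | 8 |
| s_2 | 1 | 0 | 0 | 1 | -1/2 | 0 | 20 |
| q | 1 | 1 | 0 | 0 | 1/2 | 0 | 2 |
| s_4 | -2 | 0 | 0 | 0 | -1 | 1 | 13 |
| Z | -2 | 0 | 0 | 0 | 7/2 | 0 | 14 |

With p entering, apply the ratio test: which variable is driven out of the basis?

q

Column p entries and ratios — s_1: -2 ≤ 0, skip; s_2: 20/1 = 20; q: 2/1 = 2; s_4: -2 ≤ 0, skip.
Smallest ratio is 2 in the row of q, so q leaves.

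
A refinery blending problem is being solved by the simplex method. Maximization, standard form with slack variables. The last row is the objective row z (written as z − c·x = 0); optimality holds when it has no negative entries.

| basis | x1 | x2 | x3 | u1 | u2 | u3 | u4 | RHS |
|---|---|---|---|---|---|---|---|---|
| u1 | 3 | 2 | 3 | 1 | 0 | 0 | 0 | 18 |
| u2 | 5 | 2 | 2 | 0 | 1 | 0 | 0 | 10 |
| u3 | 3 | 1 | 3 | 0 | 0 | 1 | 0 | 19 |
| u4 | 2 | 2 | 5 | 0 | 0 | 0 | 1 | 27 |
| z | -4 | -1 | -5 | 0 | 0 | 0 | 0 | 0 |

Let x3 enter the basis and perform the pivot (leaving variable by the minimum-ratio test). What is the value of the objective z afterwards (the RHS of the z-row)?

25

Ratio test on column x3 — row 1: 18/3 = 6; row 2: 10/2 = 5; row 3: 19/3 = 19/3; row 4: 27/5 = 27/5. Minimum is 5 at row 2 (u2 leaves); pivot element 2.
Pivot on row 2; the z-row RHS becomes 0 − (-5)·5 = 25.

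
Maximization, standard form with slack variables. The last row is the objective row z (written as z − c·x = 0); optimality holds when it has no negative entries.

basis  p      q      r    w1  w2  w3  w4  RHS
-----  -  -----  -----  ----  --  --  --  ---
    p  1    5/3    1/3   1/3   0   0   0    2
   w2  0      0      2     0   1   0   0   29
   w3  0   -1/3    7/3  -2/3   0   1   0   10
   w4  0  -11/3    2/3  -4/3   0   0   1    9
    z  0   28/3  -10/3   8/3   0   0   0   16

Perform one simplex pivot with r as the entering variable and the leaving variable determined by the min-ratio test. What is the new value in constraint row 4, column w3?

-2/7

Ratio test on column r — row 1: 2/(1/3) = 6; row 2: 29/2 = 29/2; row 3: 10/(7/3) = 30/7; row 4: 9/(2/3) = 27/2. Minimum is 30/7 at row 3 (w3 leaves); pivot element 7/3.
Divide row 3 by 7/3; eliminate column r from the other rows.
Row 4 update in column w3: 0 − (2/3)·(3/7) = -2/7.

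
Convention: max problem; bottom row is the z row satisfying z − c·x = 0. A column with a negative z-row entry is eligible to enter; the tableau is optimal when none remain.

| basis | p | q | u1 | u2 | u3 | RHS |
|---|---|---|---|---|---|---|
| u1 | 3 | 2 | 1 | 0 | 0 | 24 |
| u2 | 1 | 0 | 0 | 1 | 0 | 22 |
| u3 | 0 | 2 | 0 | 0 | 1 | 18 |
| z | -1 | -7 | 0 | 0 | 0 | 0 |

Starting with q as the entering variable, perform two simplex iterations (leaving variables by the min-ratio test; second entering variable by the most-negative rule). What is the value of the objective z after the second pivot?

65

Ratio test on column q — row 1: 24/2 = 12; row 2: entry 0 ≤ 0; row 3: 18/2 = 9. Minimum is 9 at row 3 (u3 leaves); pivot element 2.
Pivot on row 3; the z-row RHS becomes 0 − (-7)·9 = 63.
Next entering variable (most negative z-row entry -1): p.
Ratio test on column p — row 1: 6/3 = 2; row 2: 22/1 = 22; row 3: entry 0 ≤ 0. Minimum is 2 at row 1 (u1 leaves); pivot element 3.
After the second pivot the z-row RHS is 63 − (-1)·2 = 65.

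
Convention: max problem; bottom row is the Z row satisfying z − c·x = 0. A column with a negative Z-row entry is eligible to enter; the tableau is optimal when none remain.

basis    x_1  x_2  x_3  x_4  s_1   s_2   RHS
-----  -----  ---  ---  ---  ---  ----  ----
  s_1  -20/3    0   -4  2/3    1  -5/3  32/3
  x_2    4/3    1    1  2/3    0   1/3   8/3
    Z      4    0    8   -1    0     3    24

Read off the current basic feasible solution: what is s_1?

s_1 is basic (row 1); its value is the RHS of that row, 32/3.

32/3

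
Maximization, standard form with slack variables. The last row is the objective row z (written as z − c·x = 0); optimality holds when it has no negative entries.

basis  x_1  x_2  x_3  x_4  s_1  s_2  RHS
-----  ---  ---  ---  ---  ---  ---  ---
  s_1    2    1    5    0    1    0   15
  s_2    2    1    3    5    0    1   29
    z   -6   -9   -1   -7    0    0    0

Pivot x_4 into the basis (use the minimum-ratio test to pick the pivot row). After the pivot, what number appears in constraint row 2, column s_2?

Ratio test on column x_4 — row 1: entry 0 ≤ 0; row 2: 29/5 = 29/5. Minimum is 29/5 at row 2 (s_2 leaves); pivot element 5.
Divide row 2 by 5; eliminate column x_4 from the other rows.
In the new row 2, the s_2 entry is the old entry divided by the pivot: 1/5 = 1/5.

1/5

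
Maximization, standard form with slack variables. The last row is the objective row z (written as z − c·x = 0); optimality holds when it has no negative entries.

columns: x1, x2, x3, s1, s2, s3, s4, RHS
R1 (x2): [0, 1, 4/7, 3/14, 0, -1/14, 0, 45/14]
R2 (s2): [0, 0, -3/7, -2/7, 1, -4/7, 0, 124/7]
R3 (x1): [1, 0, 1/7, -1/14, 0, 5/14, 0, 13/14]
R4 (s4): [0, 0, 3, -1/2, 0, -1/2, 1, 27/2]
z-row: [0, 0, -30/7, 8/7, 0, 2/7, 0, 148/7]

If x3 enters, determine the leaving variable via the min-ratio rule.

Column x3 entries and ratios — x2: (45/14)/(4/7) = 45/8; s2: -3/7 ≤ 0, skip; x1: (13/14)/(1/7) = 13/2; s4: (27/2)/3 = 9/2.
Smallest ratio is 9/2 in the row of s4, so s4 leaves.

s4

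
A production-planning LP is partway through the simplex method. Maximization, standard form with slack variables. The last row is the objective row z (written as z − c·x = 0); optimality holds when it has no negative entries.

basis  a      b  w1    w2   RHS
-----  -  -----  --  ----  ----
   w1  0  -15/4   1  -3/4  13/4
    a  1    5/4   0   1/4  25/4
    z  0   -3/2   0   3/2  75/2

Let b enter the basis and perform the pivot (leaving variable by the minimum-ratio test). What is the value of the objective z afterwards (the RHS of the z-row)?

Ratio test on column b — row 1: entry -15/4 ≤ 0; row 2: (25/4)/(5/4) = 5. Minimum is 5 at row 2 (a leaves); pivot element 5/4.
Pivot on row 2; the z-row RHS becomes 75/2 − (-3/2)·5 = 45.

45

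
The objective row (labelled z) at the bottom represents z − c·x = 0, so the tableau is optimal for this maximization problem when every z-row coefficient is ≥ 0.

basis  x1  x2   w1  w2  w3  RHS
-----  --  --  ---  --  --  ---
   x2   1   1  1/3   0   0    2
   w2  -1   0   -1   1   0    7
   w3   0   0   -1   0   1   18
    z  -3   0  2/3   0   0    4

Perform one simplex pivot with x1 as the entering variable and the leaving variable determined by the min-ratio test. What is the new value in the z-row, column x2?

3

Ratio test on column x1 — row 1: 2/1 = 2; row 2: entry -1 ≤ 0; row 3: entry 0 ≤ 0. Minimum is 2 at row 1 (x2 leaves); pivot element 1.
Divide row 1 by 1; eliminate column x1 from the other rows.
z-row update in column x2: 0 − (-3)·1 = 3.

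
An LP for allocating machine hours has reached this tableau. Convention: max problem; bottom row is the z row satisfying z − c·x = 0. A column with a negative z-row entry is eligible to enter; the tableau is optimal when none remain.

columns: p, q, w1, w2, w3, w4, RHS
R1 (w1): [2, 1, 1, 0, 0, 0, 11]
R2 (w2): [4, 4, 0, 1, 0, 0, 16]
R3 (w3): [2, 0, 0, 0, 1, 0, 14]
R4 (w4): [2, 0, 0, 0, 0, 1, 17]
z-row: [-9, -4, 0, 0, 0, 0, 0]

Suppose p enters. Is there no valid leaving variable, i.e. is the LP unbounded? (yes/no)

Column p has positive entries in row(s) 1, 2, 3, 4, so the ratio test bounds it — not unbounded.

no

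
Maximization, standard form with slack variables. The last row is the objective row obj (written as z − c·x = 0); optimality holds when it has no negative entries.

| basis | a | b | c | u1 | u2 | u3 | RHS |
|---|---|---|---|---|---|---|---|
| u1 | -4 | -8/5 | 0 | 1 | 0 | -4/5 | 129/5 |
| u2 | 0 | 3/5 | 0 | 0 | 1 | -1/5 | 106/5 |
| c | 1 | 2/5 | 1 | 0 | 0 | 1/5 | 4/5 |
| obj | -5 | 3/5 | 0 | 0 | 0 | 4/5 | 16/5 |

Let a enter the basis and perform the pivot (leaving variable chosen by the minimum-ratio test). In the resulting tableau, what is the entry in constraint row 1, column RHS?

Ratio test on column a — row 1: entry -4 ≤ 0; row 2: entry 0 ≤ 0; row 3: (4/5)/1 = 4/5. Minimum is 4/5 at row 3 (c leaves); pivot element 1.
Divide row 3 by 1; eliminate column a from the other rows.
Row 1 update in column RHS: 129/5 − (-4)·(4/5) = 29.

29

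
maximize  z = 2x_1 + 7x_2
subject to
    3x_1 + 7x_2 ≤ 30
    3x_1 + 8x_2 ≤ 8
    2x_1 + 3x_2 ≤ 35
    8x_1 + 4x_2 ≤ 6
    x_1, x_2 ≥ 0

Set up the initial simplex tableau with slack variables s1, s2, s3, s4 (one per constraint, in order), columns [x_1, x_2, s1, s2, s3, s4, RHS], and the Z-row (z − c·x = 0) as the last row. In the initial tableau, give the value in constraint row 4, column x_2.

4

Constraint 4 has coefficient 4 on x_2.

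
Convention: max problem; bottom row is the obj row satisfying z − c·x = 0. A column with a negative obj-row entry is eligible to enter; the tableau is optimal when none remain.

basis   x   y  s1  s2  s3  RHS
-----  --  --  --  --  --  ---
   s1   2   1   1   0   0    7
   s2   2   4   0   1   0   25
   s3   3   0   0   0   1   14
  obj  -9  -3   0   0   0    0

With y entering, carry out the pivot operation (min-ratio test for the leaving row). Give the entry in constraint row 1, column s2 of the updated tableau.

-1/4

Ratio test on column y — row 1: 7/1 = 7; row 2: 25/4 = 25/4; row 3: entry 0 ≤ 0. Minimum is 25/4 at row 2 (s2 leaves); pivot element 4.
Divide row 2 by 4; eliminate column y from the other rows.
Row 1 update in column s2: 0 − 1·(1/4) = -1/4.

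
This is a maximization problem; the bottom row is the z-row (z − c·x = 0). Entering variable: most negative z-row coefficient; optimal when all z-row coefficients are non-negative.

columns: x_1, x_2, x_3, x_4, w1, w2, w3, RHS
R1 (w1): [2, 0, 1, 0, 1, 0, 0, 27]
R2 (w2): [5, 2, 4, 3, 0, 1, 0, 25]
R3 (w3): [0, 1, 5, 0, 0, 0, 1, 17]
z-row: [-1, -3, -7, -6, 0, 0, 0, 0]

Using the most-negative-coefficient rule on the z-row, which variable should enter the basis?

Negative z-row entries: x_1: -1, x_2: -3, x_3: -7, x_4: -6.
The most negative is -7 in column x_3, so x_3 enters.

x_3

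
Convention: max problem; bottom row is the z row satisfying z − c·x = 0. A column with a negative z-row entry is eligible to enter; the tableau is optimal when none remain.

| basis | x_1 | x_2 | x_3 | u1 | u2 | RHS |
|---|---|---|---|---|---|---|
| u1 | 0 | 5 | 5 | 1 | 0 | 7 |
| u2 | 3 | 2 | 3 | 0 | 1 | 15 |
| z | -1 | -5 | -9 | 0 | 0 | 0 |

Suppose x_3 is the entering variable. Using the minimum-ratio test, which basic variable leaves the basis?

u1

Column x_3 entries and ratios — u1: 7/5 = 7/5; u2: 15/3 = 5.
Smallest ratio is 7/5 in the row of u1, so u1 leaves.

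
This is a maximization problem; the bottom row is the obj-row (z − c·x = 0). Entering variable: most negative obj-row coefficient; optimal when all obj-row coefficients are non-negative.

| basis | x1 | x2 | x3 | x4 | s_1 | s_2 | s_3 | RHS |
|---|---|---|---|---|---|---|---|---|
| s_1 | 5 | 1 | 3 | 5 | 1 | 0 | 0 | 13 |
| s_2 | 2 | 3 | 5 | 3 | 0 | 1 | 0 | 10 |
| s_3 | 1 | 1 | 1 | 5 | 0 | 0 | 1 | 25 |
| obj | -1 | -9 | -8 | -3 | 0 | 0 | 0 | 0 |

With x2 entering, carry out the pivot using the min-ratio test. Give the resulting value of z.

Ratio test on column x2 — row 1: 13/1 = 13; row 2: 10/3 = 10/3; row 3: 25/1 = 25. Minimum is 10/3 at row 2 (s_2 leaves); pivot element 3.
Pivot on row 2; the obj-row RHS becomes 0 − (-9)·(10/3) = 30.

30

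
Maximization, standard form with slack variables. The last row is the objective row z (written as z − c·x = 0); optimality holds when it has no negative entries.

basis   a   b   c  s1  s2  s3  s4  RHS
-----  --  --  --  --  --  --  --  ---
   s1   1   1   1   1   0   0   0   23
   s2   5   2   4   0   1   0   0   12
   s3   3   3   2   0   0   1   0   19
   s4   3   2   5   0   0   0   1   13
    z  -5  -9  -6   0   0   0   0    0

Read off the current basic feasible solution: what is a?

a is not in the basis, so in the current basic feasible solution a = 0.

0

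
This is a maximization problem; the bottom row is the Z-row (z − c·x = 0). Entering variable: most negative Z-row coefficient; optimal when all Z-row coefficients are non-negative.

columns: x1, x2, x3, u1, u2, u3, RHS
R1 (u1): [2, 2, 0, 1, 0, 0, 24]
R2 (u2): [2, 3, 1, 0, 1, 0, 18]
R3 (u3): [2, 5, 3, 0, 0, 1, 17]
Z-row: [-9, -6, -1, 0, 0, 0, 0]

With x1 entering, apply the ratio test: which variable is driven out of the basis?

Column x1 entries and ratios — u1: 24/2 = 12; u2: 18/2 = 9; u3: 17/2 = 17/2.
Smallest ratio is 17/2 in the row of u3, so u3 leaves.

u3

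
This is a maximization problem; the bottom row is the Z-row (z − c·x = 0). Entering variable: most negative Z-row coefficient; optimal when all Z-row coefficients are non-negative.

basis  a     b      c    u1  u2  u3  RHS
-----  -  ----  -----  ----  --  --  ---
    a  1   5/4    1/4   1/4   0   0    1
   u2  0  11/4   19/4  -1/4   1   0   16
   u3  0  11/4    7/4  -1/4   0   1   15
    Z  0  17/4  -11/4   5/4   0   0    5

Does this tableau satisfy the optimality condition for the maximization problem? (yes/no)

no

The Z-row has a negative entry -11/4 in column c, so it is not optimal.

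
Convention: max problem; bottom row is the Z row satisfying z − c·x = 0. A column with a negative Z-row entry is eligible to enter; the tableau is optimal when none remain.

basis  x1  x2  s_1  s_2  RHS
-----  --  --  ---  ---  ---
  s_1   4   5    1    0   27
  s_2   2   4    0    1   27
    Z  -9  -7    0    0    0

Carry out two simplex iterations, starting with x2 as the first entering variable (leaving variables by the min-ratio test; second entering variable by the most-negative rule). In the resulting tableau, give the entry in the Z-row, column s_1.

Ratio test on column x2 — row 1: 27/5 = 27/5; row 2: 27/4 = 27/4. Minimum is 27/5 at row 1 (s_1 leaves); pivot element 5.
Divide row 1 by 5; eliminate column x2 from the other rows.
Second iteration: most negative Z-row entry is -17/5 in column x1, so x1 enters.
Ratio test on column x1 — row 1: (27/5)/(4/5) = 27/4; row 2: entry -6/5 ≤ 0. Minimum is 27/4 at row 1 (x2 leaves); pivot element 4/5.
Divide row 1 by 4/5; eliminate column x1 from the other rows.
After both pivots, the entry at the Z-row, column s_1 is 9/4.

9/4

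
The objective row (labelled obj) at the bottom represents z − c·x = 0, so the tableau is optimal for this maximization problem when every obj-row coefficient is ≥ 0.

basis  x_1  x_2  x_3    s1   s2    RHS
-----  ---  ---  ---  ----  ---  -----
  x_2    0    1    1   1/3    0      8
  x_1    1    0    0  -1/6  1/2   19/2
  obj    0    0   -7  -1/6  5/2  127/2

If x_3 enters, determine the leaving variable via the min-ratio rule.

Column x_3 entries and ratios — x_2: 8/1 = 8; x_1: 0 ≤ 0, skip.
Smallest ratio is 8 in the row of x_2, so x_2 leaves.

x_2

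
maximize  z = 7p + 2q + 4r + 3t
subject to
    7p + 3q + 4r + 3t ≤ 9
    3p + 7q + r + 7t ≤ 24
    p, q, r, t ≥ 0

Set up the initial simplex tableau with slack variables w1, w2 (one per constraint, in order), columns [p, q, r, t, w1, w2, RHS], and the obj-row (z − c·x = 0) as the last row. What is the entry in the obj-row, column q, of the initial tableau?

The obj-row carries the negated objective coefficients: the q entry is -2.

-2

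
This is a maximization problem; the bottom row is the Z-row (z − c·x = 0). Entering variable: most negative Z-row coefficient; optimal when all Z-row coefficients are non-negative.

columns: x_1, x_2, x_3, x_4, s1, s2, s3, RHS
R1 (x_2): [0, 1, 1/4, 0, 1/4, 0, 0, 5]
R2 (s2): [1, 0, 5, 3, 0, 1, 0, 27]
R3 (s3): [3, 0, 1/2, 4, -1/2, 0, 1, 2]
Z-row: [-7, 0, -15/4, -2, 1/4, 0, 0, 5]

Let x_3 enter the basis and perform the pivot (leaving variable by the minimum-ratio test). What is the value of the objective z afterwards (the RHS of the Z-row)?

20

Ratio test on column x_3 — row 1: 5/(1/4) = 20; row 2: 27/5 = 27/5; row 3: 2/(1/2) = 4. Minimum is 4 at row 3 (s3 leaves); pivot element 1/2.
Pivot on row 3; the Z-row RHS becomes 5 − (-15/4)·4 = 20.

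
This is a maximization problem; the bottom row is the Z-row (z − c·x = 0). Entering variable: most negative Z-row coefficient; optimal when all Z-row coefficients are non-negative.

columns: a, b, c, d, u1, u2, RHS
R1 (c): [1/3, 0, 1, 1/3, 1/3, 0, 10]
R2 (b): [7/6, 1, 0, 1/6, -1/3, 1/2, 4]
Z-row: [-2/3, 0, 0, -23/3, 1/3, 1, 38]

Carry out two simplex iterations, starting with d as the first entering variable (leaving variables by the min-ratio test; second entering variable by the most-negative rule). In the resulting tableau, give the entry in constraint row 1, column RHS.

Ratio test on column d — row 1: 10/(1/3) = 30; row 2: 4/(1/6) = 24. Minimum is 24 at row 2 (b leaves); pivot element 1/6.
Divide row 2 by 1/6; eliminate column d from the other rows.
Second iteration: most negative Z-row entry is -15 in column u1, so u1 enters.
Ratio test on column u1 — row 1: 2/1 = 2; row 2: entry -2 ≤ 0. Minimum is 2 at row 1 (c leaves); pivot element 1.
Divide row 1 by 1; eliminate column u1 from the other rows.
After both pivots, the entry at constraint row 1, column RHS is 2.

2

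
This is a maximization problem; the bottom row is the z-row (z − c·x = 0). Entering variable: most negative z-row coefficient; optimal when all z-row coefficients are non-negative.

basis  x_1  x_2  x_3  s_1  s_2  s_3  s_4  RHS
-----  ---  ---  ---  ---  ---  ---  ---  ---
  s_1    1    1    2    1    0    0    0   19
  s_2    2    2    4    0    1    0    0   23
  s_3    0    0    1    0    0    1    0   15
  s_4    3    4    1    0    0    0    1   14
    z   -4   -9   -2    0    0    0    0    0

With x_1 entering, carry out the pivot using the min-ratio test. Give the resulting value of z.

56/3

Ratio test on column x_1 — row 1: 19/1 = 19; row 2: 23/2 = 23/2; row 3: entry 0 ≤ 0; row 4: 14/3 = 14/3. Minimum is 14/3 at row 4 (s_4 leaves); pivot element 3.
Pivot on row 4; the z-row RHS becomes 0 − (-4)·(14/3) = 56/3.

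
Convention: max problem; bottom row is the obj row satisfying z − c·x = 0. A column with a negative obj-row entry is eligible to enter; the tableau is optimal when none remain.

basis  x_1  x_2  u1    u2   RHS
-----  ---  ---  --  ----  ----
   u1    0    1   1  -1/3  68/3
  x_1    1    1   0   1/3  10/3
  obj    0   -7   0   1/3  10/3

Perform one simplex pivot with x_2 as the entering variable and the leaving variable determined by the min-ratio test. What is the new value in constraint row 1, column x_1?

Ratio test on column x_2 — row 1: (68/3)/1 = 68/3; row 2: (10/3)/1 = 10/3. Minimum is 10/3 at row 2 (x_1 leaves); pivot element 1.
Divide row 2 by 1; eliminate column x_2 from the other rows.
Row 1 update in column x_1: 0 − 1·1 = -1.

-1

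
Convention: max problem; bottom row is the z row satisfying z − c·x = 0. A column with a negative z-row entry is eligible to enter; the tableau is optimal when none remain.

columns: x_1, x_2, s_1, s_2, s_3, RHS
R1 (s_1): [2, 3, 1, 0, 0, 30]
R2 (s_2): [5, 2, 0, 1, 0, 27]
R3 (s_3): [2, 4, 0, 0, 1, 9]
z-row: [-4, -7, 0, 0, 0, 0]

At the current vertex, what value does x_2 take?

0

x_2 is not in the basis, so in the current basic feasible solution x_2 = 0.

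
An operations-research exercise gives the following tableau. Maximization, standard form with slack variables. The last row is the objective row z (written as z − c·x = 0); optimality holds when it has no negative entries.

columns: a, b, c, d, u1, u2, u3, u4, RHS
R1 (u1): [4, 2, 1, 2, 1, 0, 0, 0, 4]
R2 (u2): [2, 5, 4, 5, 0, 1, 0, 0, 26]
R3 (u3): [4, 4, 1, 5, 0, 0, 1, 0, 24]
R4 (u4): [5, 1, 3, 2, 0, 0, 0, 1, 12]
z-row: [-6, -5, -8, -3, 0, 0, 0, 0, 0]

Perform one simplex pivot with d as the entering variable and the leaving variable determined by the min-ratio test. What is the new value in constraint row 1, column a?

Ratio test on column d — row 1: 4/2 = 2; row 2: 26/5 = 26/5; row 3: 24/5 = 24/5; row 4: 12/2 = 6. Minimum is 2 at row 1 (u1 leaves); pivot element 2.
Divide row 1 by 2; eliminate column d from the other rows.
In the new row 1, the a entry is the old entry divided by the pivot: 4/2 = 2.

2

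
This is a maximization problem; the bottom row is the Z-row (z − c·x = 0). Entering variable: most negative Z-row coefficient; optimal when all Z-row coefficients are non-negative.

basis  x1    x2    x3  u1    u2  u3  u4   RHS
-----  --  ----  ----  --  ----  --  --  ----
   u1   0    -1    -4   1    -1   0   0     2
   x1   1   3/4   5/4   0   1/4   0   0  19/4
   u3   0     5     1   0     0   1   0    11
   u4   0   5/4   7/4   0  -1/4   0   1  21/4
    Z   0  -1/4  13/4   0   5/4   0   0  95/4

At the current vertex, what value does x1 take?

x1 is basic (row 2); its value is the RHS of that row, 19/4.

19/4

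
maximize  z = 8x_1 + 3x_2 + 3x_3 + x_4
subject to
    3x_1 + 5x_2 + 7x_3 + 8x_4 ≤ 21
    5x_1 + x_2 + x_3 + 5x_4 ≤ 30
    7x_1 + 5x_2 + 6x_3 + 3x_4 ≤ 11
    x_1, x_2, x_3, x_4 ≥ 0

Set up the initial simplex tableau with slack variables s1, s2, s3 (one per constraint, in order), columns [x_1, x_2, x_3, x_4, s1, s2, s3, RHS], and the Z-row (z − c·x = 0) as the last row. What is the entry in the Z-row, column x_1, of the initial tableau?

The Z-row carries the negated objective coefficients: the x_1 entry is -8.

-8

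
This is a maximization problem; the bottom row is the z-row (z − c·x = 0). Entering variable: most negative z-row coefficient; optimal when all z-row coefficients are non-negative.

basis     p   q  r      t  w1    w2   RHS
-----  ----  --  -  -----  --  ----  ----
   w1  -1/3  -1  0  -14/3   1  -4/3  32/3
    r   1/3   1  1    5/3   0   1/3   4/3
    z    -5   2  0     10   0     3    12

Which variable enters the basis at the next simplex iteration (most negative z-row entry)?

p

Negative z-row entries: p: -5.
The most negative is -5 in column p, so p enters.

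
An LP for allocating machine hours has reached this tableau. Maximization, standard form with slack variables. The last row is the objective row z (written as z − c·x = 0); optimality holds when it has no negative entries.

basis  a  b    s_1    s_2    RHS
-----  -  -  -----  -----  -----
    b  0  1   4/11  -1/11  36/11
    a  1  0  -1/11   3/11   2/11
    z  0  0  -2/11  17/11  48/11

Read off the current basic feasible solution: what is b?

b is basic (row 1); its value is the RHS of that row, 36/11.

36/11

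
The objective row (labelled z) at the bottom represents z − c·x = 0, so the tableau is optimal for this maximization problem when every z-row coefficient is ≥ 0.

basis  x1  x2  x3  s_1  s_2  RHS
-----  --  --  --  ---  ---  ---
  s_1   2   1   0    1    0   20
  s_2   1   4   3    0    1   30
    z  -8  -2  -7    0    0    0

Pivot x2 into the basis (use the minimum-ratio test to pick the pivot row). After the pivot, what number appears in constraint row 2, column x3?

Ratio test on column x2 — row 1: 20/1 = 20; row 2: 30/4 = 15/2. Minimum is 15/2 at row 2 (s_2 leaves); pivot element 4.
Divide row 2 by 4; eliminate column x2 from the other rows.
In the new row 2, the x3 entry is the old entry divided by the pivot: 3/4 = 3/4.

3/4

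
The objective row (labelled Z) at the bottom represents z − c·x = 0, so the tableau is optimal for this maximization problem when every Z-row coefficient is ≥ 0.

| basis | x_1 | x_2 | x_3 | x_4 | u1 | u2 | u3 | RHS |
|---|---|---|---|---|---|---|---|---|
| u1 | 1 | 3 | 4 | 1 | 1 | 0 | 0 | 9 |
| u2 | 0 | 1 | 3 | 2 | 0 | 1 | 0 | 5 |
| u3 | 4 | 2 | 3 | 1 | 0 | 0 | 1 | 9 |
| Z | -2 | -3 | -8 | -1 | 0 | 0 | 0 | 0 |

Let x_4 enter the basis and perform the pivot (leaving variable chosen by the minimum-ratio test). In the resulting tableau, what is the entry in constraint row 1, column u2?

-1/2

Ratio test on column x_4 — row 1: 9/1 = 9; row 2: 5/2 = 5/2; row 3: 9/1 = 9. Minimum is 5/2 at row 2 (u2 leaves); pivot element 2.
Divide row 2 by 2; eliminate column x_4 from the other rows.
Row 1 update in column u2: 0 − 1·(1/2) = -1/2.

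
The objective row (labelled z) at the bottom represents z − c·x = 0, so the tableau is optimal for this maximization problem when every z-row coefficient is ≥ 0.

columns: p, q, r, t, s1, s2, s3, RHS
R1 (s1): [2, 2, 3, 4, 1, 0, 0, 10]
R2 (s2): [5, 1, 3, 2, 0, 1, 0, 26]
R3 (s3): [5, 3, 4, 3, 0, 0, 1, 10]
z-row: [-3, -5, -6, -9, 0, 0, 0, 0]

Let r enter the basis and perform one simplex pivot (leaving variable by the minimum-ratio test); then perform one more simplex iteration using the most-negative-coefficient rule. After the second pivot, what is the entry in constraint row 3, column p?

2

Ratio test on column r — row 1: 10/3 = 10/3; row 2: 26/3 = 26/3; row 3: 10/4 = 5/2. Minimum is 5/2 at row 3 (s3 leaves); pivot element 4.
Divide row 3 by 4; eliminate column r from the other rows.
Second iteration: most negative z-row entry is -9/2 in column t, so t enters.
Ratio test on column t — row 1: (5/2)/(7/4) = 10/7; row 2: entry -1/4 ≤ 0; row 3: (5/2)/(3/4) = 10/3. Minimum is 10/7 at row 1 (s1 leaves); pivot element 7/4.
Divide row 1 by 7/4; eliminate column t from the other rows.
After both pivots, the entry at constraint row 3, column p is 2.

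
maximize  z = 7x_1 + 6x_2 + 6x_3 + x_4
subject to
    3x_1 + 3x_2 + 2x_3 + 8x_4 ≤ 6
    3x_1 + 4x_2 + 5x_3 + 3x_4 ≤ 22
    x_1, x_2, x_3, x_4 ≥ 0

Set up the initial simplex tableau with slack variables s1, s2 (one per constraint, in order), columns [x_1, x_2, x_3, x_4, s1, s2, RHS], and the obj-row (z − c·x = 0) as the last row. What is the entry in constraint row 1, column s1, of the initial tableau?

1

Slack s1 belongs to constraint 1; its column is the unit vector e_1, so the entry in row 1 is 1.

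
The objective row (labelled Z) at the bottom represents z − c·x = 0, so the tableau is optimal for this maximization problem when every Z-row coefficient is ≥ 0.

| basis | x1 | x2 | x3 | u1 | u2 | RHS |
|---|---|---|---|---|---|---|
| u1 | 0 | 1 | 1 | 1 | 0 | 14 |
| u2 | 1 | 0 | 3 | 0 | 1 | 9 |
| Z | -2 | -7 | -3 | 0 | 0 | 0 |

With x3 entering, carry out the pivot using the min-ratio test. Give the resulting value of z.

9

Ratio test on column x3 — row 1: 14/1 = 14; row 2: 9/3 = 3. Minimum is 3 at row 2 (u2 leaves); pivot element 3.
Pivot on row 2; the Z-row RHS becomes 0 − (-3)·3 = 9.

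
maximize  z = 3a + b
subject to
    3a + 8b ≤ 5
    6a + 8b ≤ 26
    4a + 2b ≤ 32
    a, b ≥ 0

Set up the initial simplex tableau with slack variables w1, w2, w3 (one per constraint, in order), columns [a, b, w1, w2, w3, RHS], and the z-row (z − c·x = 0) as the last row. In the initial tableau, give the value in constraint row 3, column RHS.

32

The RHS of constraint 3 is b_3 = 32.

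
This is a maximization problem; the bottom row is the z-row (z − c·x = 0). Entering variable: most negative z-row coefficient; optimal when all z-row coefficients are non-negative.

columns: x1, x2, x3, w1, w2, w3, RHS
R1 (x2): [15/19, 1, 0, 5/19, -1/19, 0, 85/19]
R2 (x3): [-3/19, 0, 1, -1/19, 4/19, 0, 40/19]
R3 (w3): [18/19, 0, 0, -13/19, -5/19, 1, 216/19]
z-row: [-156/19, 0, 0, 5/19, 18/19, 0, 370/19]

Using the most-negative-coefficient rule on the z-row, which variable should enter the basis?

Negative z-row entries: x1: -156/19.
The most negative is -156/19 in column x1, so x1 enters.

x1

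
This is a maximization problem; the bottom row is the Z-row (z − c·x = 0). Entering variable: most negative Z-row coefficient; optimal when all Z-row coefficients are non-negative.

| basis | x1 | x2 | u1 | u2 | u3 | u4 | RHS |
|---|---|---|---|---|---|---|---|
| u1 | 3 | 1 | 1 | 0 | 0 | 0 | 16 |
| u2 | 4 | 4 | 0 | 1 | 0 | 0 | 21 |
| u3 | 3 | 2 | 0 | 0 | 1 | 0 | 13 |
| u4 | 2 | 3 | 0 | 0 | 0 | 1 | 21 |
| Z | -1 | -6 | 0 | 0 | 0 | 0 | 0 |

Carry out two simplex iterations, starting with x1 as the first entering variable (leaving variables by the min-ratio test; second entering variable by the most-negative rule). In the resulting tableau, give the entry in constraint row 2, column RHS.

Ratio test on column x1 — row 1: 16/3 = 16/3; row 2: 21/4 = 21/4; row 3: 13/3 = 13/3; row 4: 21/2 = 21/2. Minimum is 13/3 at row 3 (u3 leaves); pivot element 3.
Divide row 3 by 3; eliminate column x1 from the other rows.
Second iteration: most negative Z-row entry is -16/3 in column x2, so x2 enters.
Ratio test on column x2 — row 1: entry -1 ≤ 0; row 2: (11/3)/(4/3) = 11/4; row 3: (13/3)/(2/3) = 13/2; row 4: (37/3)/(5/3) = 37/5. Minimum is 11/4 at row 2 (u2 leaves); pivot element 4/3.
Divide row 2 by 4/3; eliminate column x2 from the other rows.
After both pivots, the entry at constraint row 2, column RHS is 11/4.

11/4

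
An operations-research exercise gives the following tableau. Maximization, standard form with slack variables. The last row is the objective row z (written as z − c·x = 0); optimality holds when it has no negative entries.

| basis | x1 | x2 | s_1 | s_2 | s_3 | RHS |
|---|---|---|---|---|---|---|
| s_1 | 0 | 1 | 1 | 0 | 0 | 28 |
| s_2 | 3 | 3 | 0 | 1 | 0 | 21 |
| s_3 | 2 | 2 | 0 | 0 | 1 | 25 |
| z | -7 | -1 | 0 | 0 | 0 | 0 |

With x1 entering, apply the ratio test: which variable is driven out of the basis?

s_2

Column x1 entries and ratios — s_1: 0 ≤ 0, skip; s_2: 21/3 = 7; s_3: 25/2 = 25/2.
Smallest ratio is 7 in the row of s_2, so s_2 leaves.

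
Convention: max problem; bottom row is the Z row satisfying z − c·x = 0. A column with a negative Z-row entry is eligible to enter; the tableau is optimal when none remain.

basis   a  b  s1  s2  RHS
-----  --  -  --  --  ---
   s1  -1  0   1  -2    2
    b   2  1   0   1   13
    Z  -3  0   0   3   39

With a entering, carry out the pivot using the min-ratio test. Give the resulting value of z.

Ratio test on column a — row 1: entry -1 ≤ 0; row 2: 13/2 = 13/2. Minimum is 13/2 at row 2 (b leaves); pivot element 2.
Pivot on row 2; the Z-row RHS becomes 39 − (-3)·(13/2) = 117/2.

117/2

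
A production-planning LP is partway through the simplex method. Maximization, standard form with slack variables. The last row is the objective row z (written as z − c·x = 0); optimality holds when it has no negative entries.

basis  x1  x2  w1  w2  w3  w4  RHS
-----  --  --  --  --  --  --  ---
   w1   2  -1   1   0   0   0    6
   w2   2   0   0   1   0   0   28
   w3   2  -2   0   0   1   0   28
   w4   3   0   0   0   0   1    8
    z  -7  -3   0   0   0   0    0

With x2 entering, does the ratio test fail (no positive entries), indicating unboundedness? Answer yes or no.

yes

Every constraint-row entry in column x2 is ≤ 0, so increasing x2 is unbounded.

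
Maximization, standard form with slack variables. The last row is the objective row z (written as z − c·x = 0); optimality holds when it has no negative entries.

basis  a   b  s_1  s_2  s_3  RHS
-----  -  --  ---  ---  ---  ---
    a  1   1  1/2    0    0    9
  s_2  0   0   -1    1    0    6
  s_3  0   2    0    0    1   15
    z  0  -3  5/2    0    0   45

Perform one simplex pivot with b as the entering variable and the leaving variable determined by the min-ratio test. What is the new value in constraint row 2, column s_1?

Ratio test on column b — row 1: 9/1 = 9; row 2: entry 0 ≤ 0; row 3: 15/2 = 15/2. Minimum is 15/2 at row 3 (s_3 leaves); pivot element 2.
Divide row 3 by 2; eliminate column b from the other rows.
Row 2 update in column s_1: -1 − 0·0 = -1.

-1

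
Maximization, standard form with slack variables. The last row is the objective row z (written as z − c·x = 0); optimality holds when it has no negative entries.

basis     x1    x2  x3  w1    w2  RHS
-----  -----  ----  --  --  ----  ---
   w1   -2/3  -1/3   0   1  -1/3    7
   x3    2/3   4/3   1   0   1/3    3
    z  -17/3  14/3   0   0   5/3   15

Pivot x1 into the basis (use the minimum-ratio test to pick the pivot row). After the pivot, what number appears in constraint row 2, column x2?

Ratio test on column x1 — row 1: entry -2/3 ≤ 0; row 2: 3/(2/3) = 9/2. Minimum is 9/2 at row 2 (x3 leaves); pivot element 2/3.
Divide row 2 by 2/3; eliminate column x1 from the other rows.
In the new row 2, the x2 entry is the old entry divided by the pivot: (4/3)/(2/3) = 2.

2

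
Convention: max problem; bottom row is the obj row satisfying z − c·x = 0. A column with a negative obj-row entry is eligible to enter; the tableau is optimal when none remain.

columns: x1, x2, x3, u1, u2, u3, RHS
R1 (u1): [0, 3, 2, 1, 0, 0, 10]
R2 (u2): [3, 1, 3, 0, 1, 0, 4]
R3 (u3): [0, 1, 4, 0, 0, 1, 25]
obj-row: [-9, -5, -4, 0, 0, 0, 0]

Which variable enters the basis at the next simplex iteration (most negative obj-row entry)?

x1

Negative obj-row entries: x1: -9, x2: -5, x3: -4.
The most negative is -9 in column x1, so x1 enters.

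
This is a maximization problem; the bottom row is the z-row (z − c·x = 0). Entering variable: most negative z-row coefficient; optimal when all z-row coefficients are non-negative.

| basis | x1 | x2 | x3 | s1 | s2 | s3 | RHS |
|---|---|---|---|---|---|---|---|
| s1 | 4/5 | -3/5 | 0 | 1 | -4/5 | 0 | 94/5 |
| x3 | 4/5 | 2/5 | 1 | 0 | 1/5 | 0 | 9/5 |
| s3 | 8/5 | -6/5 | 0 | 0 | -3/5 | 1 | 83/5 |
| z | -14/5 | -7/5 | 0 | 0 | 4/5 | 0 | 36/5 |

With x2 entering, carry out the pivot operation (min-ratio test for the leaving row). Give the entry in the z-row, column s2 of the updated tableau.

3/2

Ratio test on column x2 — row 1: entry -3/5 ≤ 0; row 2: (9/5)/(2/5) = 9/2; row 3: entry -6/5 ≤ 0. Minimum is 9/2 at row 2 (x3 leaves); pivot element 2/5.
Divide row 2 by 2/5; eliminate column x2 from the other rows.
z-row update in column s2: 4/5 − (-7/5)·(1/2) = 3/2.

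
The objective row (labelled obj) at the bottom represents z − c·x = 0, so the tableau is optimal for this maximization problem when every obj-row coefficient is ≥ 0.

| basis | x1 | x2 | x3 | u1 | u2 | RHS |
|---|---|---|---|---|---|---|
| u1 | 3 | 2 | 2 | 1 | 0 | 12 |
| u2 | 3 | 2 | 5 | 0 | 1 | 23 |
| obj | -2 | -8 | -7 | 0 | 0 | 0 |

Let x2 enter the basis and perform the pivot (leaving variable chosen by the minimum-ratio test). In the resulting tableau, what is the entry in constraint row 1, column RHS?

6

Ratio test on column x2 — row 1: 12/2 = 6; row 2: 23/2 = 23/2. Minimum is 6 at row 1 (u1 leaves); pivot element 2.
Divide row 1 by 2; eliminate column x2 from the other rows.
In the new row 1, the RHS entry is the old entry divided by the pivot: 12/2 = 6.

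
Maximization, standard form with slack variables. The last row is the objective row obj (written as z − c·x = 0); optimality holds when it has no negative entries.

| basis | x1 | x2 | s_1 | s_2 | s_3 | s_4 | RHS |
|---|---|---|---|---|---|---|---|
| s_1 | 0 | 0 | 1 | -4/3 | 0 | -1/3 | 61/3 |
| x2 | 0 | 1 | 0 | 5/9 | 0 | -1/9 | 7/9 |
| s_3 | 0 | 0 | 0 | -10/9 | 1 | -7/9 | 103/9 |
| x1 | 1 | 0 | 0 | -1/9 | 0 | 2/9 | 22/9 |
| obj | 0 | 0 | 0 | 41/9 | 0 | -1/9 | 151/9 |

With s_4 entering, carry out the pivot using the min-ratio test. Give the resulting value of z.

18

Ratio test on column s_4 — row 1: entry -1/3 ≤ 0; row 2: entry -1/9 ≤ 0; row 3: entry -7/9 ≤ 0; row 4: (22/9)/(2/9) = 11. Minimum is 11 at row 4 (x1 leaves); pivot element 2/9.
Pivot on row 4; the obj-row RHS becomes 151/9 − (-1/9)·11 = 18.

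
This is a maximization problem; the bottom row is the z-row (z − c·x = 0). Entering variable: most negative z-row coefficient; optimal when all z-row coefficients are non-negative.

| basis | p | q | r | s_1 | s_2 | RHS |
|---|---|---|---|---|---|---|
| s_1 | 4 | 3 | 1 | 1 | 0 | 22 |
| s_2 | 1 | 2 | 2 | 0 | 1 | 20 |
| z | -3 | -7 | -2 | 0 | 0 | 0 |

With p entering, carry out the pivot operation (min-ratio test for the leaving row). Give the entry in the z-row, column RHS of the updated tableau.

33/2

Ratio test on column p — row 1: 22/4 = 11/2; row 2: 20/1 = 20. Minimum is 11/2 at row 1 (s_1 leaves); pivot element 4.
Divide row 1 by 4; eliminate column p from the other rows.
z-row update in column RHS: 0 − (-3)·(11/2) = 33/2.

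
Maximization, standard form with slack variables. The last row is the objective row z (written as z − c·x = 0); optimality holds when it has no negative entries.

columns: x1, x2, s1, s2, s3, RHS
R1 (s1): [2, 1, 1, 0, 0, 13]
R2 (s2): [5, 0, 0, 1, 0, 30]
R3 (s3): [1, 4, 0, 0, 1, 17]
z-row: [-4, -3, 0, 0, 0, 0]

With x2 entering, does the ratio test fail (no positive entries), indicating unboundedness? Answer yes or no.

no

Column x2 has positive entries in row(s) 1, 3, so the ratio test bounds it — not unbounded.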